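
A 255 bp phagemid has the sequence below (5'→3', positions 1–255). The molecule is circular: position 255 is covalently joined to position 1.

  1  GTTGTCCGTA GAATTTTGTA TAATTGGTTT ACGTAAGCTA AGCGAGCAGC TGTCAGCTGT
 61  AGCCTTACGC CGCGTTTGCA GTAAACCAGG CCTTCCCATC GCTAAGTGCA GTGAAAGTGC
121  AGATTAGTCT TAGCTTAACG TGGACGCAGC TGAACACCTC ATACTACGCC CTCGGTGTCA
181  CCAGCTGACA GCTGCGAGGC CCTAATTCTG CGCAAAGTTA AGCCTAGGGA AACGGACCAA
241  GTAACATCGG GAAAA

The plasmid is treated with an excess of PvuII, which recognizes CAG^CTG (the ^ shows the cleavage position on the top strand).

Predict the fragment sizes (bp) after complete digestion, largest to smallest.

PvuII sites (CAGCTG) start at positions 47, 54, 147, 182, 189.
PvuII cuts after base 3 of each site, so after positions 49, 56, 149, 184, 191.
Circular molecule, 5 cuts → 5 fragments:
  50–56 → 7 bp
  57–149 → 93 bp
  150–184 → 35 bp
  185–191 → 7 bp
  192–255 then 1–49 → 64 + 49 = 113 bp
Sorted largest to smallest: 113, 93, 35, 7, 7 bp.

113, 93, 35, 7, 7 bp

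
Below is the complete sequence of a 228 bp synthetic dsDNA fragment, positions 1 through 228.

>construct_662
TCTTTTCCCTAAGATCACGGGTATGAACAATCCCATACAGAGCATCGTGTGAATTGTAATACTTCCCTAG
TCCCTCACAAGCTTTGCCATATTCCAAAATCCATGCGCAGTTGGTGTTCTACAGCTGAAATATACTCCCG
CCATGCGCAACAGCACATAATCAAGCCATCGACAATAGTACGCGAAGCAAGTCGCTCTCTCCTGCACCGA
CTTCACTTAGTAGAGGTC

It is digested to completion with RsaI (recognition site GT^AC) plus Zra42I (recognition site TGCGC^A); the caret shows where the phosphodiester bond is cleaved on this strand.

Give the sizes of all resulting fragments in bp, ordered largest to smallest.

108, 49, 40, 31 bp

The RsaI site (GTAC) starts at position 178.
RsaI cuts after base 2 of each site, so after position 179.
Zra42I sites (TGCGCA) start at positions 104, 144.
Zra42I cuts after base 5 of each site (before the last base), so after positions 108, 148.
Combined cut positions: 108, 148, 179.
Linear molecule, 3 cuts → 4 fragments:
  1–108 → 108 bp
  109–148 → 40 bp
  149–179 → 31 bp
  180–228 → 49 bp
Sorted largest to smallest: 108, 49, 40, 31 bp.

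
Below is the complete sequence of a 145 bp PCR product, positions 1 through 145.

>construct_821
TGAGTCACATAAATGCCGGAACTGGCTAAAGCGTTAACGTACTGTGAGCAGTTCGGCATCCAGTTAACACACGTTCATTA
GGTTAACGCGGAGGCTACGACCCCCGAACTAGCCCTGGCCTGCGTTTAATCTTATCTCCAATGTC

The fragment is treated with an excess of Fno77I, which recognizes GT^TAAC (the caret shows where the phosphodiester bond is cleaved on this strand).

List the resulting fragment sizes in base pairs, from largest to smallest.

62, 34, 30, 19 bp

Fno77I sites (GTTAAC) start at positions 33, 63, 82.
Fno77I cuts after base 2 of each site, so after positions 34, 64, 83.
Linear molecule, 3 cuts → 4 fragments:
  1–34 → 34 bp
  35–64 → 30 bp
  65–83 → 19 bp
  84–145 → 62 bp
Sorted largest to smallest: 62, 34, 30, 19 bp.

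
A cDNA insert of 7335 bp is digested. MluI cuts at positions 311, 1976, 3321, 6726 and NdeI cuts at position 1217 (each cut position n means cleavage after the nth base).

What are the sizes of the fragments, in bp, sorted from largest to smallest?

3405, 1345, 906, 759, 609, 311 bp

Combined cut positions (sorted): 311, 1217, 1976, 3321, 6726.
Linear molecule, 5 cuts → 6 fragments:
  311 − 0 = 311 bp
  1217 − 311 = 906 bp
  1976 − 1217 = 759 bp
  3321 − 1976 = 1345 bp
  6726 − 3321 = 3405 bp
  7335 − 6726 = 609 bp
Sorted largest to smallest: 3405, 1345, 906, 759, 609, 311 bp.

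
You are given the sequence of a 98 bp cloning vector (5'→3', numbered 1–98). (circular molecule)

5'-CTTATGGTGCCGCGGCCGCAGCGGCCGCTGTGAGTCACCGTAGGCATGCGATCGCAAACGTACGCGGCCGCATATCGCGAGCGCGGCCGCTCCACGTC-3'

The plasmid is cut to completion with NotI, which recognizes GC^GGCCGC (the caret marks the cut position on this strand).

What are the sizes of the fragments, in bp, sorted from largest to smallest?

43, 27, 19, 9 bp

NotI sites (GCGGCCGC) start at positions 12, 21, 64, 83.
NotI cuts after base 2 of each site, so after positions 13, 22, 65, 84.
Circular molecule, 4 cuts → 4 fragments:
  14–22 → 9 bp
  23–65 → 43 bp
  66–84 → 19 bp
  85–98 then 1–13 → 14 + 13 = 27 bp
Sorted largest to smallest: 43, 27, 19, 9 bp.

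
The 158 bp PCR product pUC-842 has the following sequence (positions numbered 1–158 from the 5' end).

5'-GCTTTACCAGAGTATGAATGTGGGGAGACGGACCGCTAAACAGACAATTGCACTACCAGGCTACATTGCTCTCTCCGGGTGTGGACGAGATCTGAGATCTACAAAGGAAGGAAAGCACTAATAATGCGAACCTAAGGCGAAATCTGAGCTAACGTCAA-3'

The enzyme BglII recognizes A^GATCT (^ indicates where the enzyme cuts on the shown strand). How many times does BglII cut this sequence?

AGATCT occurs starting at positions 88, 95.
BglII cuts at 2 sites.

2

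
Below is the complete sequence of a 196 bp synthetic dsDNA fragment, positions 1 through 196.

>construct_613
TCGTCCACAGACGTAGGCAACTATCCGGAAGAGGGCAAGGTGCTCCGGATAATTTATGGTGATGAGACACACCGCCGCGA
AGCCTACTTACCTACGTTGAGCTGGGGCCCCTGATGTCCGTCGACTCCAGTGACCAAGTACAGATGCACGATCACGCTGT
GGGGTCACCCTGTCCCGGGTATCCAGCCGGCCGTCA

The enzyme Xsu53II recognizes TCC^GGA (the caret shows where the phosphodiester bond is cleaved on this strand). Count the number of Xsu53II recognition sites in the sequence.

2

TCCGGA occurs starting at positions 24, 44.
Xsu53II cuts at 2 sites.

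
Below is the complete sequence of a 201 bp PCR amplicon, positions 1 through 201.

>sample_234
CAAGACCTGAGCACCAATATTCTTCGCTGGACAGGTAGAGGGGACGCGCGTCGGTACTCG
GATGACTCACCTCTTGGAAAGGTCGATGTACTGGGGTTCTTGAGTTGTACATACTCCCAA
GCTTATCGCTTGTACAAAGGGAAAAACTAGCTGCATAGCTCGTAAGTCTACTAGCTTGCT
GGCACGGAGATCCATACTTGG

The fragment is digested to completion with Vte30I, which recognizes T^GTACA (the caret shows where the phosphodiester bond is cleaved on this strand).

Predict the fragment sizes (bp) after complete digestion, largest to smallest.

Vte30I sites (TGTACA) start at positions 106, 131.
Vte30I cuts after the first base of each site, so after positions 106, 131.
Linear molecule, 2 cuts → 3 fragments:
  1–106 → 106 bp
  107–131 → 25 bp
  132–201 → 70 bp
Sorted largest to smallest: 106, 70, 25 bp.

106, 70, 25 bp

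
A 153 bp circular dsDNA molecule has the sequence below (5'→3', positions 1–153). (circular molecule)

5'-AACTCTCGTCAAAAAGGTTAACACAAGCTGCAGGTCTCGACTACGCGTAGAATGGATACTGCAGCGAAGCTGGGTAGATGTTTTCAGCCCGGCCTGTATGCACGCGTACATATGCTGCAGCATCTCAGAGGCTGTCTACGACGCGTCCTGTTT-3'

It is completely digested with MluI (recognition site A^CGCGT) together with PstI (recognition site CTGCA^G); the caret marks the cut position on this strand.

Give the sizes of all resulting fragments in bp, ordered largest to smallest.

MluI sites (ACGCGT) start at positions 43, 102, 141.
MluI cuts after the first base of each site, so after positions 43, 102, 141.
PstI sites (CTGCAG) start at positions 28, 59, 115.
PstI cuts after base 5 of each site (before the last base), so after positions 32, 63, 119.
Combined cut positions: 32, 43, 63, 102, 119, 141.
Circular molecule, 6 cuts → 6 fragments:
  33–43 → 11 bp
  44–63 → 20 bp
  64–102 → 39 bp
  103–119 → 17 bp
  120–141 → 22 bp
  142–153 then 1–32 → 12 + 32 = 44 bp
Sorted largest to smallest: 44, 39, 22, 20, 17, 11 bp.

44, 39, 22, 20, 17, 11 bp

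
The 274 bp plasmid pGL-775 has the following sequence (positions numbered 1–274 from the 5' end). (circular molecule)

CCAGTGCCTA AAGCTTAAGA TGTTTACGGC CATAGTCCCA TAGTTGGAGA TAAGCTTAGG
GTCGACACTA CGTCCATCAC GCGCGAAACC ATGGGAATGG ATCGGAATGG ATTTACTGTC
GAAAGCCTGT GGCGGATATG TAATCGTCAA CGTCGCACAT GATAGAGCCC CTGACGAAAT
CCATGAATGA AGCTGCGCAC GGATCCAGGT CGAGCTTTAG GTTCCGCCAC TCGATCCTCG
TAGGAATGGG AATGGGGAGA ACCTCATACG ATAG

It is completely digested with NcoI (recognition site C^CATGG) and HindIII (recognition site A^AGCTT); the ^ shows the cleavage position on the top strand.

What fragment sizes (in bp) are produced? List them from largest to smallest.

196, 41, 37 bp

The NcoI site (CCATGG) starts at position 89.
NcoI cuts after the first base of each site, so after position 89.
HindIII sites (AAGCTT) start at positions 11, 52.
HindIII cuts after the first base of each site, so after positions 11, 52.
Combined cut positions: 11, 52, 89.
Circular molecule, 3 cuts → 3 fragments:
  12–52 → 41 bp
  53–89 → 37 bp
  90–274 then 1–11 → 185 + 11 = 196 bp
Sorted largest to smallest: 196, 41, 37 bp.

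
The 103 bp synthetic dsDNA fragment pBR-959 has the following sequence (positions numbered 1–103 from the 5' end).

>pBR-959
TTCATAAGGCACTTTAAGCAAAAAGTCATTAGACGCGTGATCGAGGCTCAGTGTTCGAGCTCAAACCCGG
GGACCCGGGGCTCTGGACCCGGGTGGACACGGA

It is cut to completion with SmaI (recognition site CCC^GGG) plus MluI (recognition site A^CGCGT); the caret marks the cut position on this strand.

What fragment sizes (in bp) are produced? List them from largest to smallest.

35, 33, 14, 13, 8 bp

SmaI sites (CCCGGG) start at positions 66, 74, 88.
SmaI cuts after base 3 of each site, so after positions 68, 76, 90.
The MluI site (ACGCGT) starts at position 33.
MluI cuts after the first base of each site, so after position 33.
Combined cut positions: 33, 68, 76, 90.
Linear molecule, 4 cuts → 5 fragments:
  1–33 → 33 bp
  34–68 → 35 bp
  69–76 → 8 bp
  77–90 → 14 bp
  91–103 → 13 bp
Sorted largest to smallest: 35, 33, 14, 13, 8 bp.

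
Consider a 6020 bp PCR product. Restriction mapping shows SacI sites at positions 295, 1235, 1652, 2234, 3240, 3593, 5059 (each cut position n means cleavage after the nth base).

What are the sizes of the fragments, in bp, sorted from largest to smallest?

Linear molecule, 7 cuts → 8 fragments:
  295 − 0 = 295 bp
  1235 − 295 = 940 bp
  1652 − 1235 = 417 bp
  2234 − 1652 = 582 bp
  3240 − 2234 = 1006 bp
  3593 − 3240 = 353 bp
  5059 − 3593 = 1466 bp
  6020 − 5059 = 961 bp
Sorted largest to smallest: 1466, 1006, 961, 940, 582, 417, 353, 295 bp.

1466, 1006, 961, 940, 582, 417, 353, 295 bp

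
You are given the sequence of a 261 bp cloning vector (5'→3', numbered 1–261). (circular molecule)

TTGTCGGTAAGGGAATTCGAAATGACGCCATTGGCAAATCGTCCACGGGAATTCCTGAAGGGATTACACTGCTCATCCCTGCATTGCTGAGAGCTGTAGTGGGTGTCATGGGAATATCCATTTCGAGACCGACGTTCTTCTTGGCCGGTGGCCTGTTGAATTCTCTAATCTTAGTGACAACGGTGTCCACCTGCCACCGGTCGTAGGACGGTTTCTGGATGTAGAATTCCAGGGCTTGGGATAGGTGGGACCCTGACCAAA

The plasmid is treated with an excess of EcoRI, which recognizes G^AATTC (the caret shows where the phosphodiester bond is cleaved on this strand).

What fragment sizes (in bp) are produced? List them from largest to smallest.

109, 66, 50, 36 bp

EcoRI sites (GAATTC) start at positions 13, 49, 158, 224.
EcoRI cuts after the first base of each site, so after positions 13, 49, 158, 224.
Circular molecule, 4 cuts → 4 fragments:
  14–49 → 36 bp
  50–158 → 109 bp
  159–224 → 66 bp
  225–261 then 1–13 → 37 + 13 = 50 bp
Sorted largest to smallest: 109, 66, 50, 36 bp.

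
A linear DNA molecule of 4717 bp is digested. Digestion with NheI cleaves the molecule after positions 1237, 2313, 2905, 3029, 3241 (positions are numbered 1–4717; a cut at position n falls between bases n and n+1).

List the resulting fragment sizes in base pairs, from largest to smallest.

1476, 1237, 1076, 592, 212, 124 bp

Linear molecule, 5 cuts → 6 fragments:
  1237 − 0 = 1237 bp
  2313 − 1237 = 1076 bp
  2905 − 2313 = 592 bp
  3029 − 2905 = 124 bp
  3241 − 3029 = 212 bp
  4717 − 3241 = 1476 bp
Sorted largest to smallest: 1476, 1237, 1076, 592, 212, 124 bp.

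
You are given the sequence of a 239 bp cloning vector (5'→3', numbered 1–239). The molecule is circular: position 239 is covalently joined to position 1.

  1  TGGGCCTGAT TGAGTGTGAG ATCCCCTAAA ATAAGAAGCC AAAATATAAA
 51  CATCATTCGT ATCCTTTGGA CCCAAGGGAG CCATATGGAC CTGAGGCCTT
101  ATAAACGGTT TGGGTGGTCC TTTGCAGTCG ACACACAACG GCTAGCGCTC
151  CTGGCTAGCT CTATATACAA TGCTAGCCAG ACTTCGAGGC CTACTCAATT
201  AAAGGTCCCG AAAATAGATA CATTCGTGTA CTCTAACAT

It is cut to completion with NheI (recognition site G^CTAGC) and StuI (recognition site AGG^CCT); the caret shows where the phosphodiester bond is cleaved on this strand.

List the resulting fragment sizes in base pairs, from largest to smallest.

146, 45, 18, 17, 13 bp

NheI sites (GCTAGC) start at positions 141, 154, 172.
NheI cuts after the first base of each site, so after positions 141, 154, 172.
StuI sites (AGGCCT) start at positions 94, 187.
StuI cuts after base 3 of each site, so after positions 96, 189.
Combined cut positions: 96, 141, 154, 172, 189.
Circular molecule, 5 cuts → 5 fragments:
  97–141 → 45 bp
  142–154 → 13 bp
  155–172 → 18 bp
  173–189 → 17 bp
  190–239 then 1–96 → 50 + 96 = 146 bp
Sorted largest to smallest: 146, 45, 18, 17, 13 bp.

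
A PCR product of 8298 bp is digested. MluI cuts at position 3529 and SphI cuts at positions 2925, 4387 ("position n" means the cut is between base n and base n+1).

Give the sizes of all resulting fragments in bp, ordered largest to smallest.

3911, 2925, 858, 604 bp

Combined cut positions (sorted): 2925, 3529, 4387.
Linear molecule, 3 cuts → 4 fragments:
  2925 − 0 = 2925 bp
  3529 − 2925 = 604 bp
  4387 − 3529 = 858 bp
  8298 − 4387 = 3911 bp
Sorted largest to smallest: 3911, 2925, 858, 604 bp.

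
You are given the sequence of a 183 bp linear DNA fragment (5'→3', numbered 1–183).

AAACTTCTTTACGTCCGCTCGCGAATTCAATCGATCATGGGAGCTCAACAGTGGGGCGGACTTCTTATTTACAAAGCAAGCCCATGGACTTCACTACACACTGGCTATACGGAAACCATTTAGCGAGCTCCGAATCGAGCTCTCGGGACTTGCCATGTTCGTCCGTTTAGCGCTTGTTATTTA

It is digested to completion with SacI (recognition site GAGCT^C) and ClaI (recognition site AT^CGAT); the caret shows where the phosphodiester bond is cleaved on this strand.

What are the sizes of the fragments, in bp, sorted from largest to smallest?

84, 42, 31, 14, 12 bp

SacI sites (GAGCTC) start at positions 41, 125, 137.
SacI cuts after base 5 of each site (before the last base), so after positions 45, 129, 141.
The ClaI site (ATCGAT) starts at position 30.
ClaI cuts after base 2 of each site, so after position 31.
Combined cut positions: 31, 45, 129, 141.
Linear molecule, 4 cuts → 5 fragments:
  1–31 → 31 bp
  32–45 → 14 bp
  46–129 → 84 bp
  130–141 → 12 bp
  142–183 → 42 bp
Sorted largest to smallest: 84, 42, 31, 14, 12 bp.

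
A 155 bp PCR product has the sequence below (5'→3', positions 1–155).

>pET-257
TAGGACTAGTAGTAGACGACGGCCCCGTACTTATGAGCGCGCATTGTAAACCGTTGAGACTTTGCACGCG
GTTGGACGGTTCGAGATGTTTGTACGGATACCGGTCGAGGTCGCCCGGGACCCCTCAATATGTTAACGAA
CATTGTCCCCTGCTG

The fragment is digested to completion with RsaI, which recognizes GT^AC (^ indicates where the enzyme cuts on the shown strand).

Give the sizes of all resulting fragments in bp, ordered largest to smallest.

65, 62, 28 bp

RsaI sites (GTAC) start at positions 27, 92.
RsaI cuts after base 2 of each site, so after positions 28, 93.
Linear molecule, 2 cuts → 3 fragments:
  1–28 → 28 bp
  29–93 → 65 bp
  94–155 → 62 bp
Sorted largest to smallest: 65, 62, 28 bp.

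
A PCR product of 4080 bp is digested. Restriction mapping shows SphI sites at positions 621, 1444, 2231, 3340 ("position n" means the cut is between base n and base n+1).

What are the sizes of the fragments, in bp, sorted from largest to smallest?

1109, 823, 787, 740, 621 bp

Linear molecule, 4 cuts → 5 fragments:
  621 − 0 = 621 bp
  1444 − 621 = 823 bp
  2231 − 1444 = 787 bp
  3340 − 2231 = 1109 bp
  4080 − 3340 = 740 bp
Sorted largest to smallest: 1109, 823, 787, 740, 621 bp.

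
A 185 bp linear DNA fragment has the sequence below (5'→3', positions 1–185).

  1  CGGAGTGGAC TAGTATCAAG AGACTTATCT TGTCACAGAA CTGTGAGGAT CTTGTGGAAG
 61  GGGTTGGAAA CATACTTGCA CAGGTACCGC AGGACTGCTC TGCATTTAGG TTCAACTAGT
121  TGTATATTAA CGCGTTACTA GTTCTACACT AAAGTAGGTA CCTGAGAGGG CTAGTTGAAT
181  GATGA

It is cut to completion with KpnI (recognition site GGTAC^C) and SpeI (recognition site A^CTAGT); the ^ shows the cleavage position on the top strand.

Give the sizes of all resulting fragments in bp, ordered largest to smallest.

KpnI sites (GGTACC) start at positions 83, 157.
KpnI cuts after base 5 of each site (before the last base), so after positions 87, 161.
SpeI sites (ACTAGT) start at positions 9, 115, 137.
SpeI cuts after the first base of each site, so after positions 9, 115, 137.
Combined cut positions: 9, 87, 115, 137, 161.
Linear molecule, 5 cuts → 6 fragments:
  1–9 → 9 bp
  10–87 → 78 bp
  88–115 → 28 bp
  116–137 → 22 bp
  138–161 → 24 bp
  162–185 → 24 bp
Sorted largest to smallest: 78, 28, 24, 24, 22, 9 bp.

78, 28, 24, 24, 22, 9 bp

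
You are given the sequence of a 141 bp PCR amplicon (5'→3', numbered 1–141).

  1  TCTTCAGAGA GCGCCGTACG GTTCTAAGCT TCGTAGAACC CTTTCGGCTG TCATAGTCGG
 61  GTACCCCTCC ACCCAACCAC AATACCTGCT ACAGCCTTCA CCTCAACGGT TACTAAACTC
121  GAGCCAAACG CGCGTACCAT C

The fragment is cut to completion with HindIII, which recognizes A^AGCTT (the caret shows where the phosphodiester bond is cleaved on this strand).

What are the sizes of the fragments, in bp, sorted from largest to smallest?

The HindIII site (AAGCTT) starts at position 26.
HindIII cuts after the first base of each site, so after position 26.
Linear molecule, 1 cut → 2 fragments:
  1–26 → 26 bp
  27–141 → 115 bp
Sorted largest to smallest: 115, 26 bp.

115, 26 bp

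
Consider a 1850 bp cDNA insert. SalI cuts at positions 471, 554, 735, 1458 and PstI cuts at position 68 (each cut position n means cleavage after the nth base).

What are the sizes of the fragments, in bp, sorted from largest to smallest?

723, 403, 392, 181, 83, 68 bp

Combined cut positions (sorted): 68, 471, 554, 735, 1458.
Linear molecule, 5 cuts → 6 fragments:
  68 − 0 = 68 bp
  471 − 68 = 403 bp
  554 − 471 = 83 bp
  735 − 554 = 181 bp
  1458 − 735 = 723 bp
  1850 − 1458 = 392 bp
Sorted largest to smallest: 723, 403, 392, 181, 83, 68 bp.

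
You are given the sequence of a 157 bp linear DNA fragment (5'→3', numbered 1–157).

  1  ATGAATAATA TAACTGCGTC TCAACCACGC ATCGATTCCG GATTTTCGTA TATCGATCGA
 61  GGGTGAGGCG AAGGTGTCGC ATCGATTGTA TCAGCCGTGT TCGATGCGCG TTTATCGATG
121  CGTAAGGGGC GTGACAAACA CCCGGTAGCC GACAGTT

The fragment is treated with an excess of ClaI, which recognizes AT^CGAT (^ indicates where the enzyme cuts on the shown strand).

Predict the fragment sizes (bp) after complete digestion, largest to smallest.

42, 33, 32, 29, 21 bp

ClaI sites (ATCGAT) start at positions 31, 52, 81, 114.
ClaI cuts after base 2 of each site, so after positions 32, 53, 82, 115.
Linear molecule, 4 cuts → 5 fragments:
  1–32 → 32 bp
  33–53 → 21 bp
  54–82 → 29 bp
  83–115 → 33 bp
  116–157 → 42 bp
Sorted largest to smallest: 42, 33, 32, 29, 21 bp.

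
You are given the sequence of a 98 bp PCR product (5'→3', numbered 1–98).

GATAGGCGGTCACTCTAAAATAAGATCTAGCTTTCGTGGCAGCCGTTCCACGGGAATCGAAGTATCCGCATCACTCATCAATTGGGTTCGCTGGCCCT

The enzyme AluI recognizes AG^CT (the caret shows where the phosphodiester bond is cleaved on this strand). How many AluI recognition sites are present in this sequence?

1

AGCT occurs starting at position 29.
AluI cuts at 1 site.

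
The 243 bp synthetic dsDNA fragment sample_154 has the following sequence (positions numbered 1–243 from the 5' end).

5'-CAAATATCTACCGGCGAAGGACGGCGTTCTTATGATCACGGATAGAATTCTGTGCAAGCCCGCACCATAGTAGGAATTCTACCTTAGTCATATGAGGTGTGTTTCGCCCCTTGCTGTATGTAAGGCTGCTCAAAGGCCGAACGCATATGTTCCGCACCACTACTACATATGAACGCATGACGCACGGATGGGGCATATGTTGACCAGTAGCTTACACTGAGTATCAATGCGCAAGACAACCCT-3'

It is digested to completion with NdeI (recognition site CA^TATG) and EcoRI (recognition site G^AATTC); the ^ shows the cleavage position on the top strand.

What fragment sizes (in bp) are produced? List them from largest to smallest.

55, 48, 45, 29, 28, 22, 16 bp

NdeI sites (CATATG) start at positions 89, 144, 166, 194.
NdeI cuts after base 2 of each site, so after positions 90, 145, 167, 195.
EcoRI sites (GAATTC) start at positions 45, 74.
EcoRI cuts after the first base of each site, so after positions 45, 74.
Combined cut positions: 45, 74, 90, 145, 167, 195.
Linear molecule, 6 cuts → 7 fragments:
  1–45 → 45 bp
  46–74 → 29 bp
  75–90 → 16 bp
  91–145 → 55 bp
  146–167 → 22 bp
  168–195 → 28 bp
  196–243 → 48 bp
Sorted largest to smallest: 55, 48, 45, 29, 28, 22, 16 bp.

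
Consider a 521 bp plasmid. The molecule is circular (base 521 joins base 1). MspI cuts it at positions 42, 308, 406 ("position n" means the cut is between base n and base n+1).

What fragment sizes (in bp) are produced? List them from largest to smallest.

266, 157, 98 bp

Circular molecule, 3 cuts → 3 fragments:
  308 − 42 = 266 bp
  406 − 308 = 98 bp
  wrap: 521 − 406 + 42 = 157 bp
Sorted largest to smallest: 266, 157, 98 bp.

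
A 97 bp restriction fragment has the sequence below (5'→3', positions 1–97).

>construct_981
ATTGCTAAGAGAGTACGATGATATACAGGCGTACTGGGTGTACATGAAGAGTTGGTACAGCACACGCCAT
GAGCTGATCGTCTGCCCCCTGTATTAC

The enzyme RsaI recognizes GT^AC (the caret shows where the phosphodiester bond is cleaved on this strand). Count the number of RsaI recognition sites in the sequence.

GTAC occurs starting at positions 13, 31, 40, 55.
RsaI cuts at 4 sites.

4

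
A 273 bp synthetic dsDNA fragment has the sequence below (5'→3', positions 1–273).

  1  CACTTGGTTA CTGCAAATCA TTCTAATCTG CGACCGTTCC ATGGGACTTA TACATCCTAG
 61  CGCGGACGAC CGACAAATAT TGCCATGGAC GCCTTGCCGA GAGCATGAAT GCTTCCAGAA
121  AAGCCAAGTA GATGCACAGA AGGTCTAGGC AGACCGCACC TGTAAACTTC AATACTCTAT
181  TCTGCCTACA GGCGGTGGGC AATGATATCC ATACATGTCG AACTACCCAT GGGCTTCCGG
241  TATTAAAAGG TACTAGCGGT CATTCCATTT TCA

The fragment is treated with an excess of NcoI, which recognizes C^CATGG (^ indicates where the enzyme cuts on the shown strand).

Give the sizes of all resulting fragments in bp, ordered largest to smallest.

NcoI sites (CCATGG) start at positions 39, 83, 227.
NcoI cuts after the first base of each site, so after positions 39, 83, 227.
Linear molecule, 3 cuts → 4 fragments:
  1–39 → 39 bp
  40–83 → 44 bp
  84–227 → 144 bp
  228–273 → 46 bp
Sorted largest to smallest: 144, 46, 44, 39 bp.

144, 46, 44, 39 bp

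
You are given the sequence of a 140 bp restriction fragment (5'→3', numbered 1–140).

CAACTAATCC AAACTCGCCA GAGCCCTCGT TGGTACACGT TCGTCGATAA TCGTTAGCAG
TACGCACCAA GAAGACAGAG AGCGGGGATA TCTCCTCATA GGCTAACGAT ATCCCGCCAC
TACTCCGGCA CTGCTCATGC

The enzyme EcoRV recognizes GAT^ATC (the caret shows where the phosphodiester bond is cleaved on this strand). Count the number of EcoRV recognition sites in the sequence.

2

GATATC occurs starting at positions 87, 108.
EcoRV cuts at 2 sites.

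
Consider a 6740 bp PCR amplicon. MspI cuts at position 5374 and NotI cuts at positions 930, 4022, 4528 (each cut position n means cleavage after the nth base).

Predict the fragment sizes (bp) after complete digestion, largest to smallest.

Combined cut positions (sorted): 930, 4022, 4528, 5374.
Linear molecule, 4 cuts → 5 fragments:
  930 − 0 = 930 bp
  4022 − 930 = 3092 bp
  4528 − 4022 = 506 bp
  5374 − 4528 = 846 bp
  6740 − 5374 = 1366 bp
Sorted largest to smallest: 3092, 1366, 930, 846, 506 bp.

3092, 1366, 930, 846, 506 bp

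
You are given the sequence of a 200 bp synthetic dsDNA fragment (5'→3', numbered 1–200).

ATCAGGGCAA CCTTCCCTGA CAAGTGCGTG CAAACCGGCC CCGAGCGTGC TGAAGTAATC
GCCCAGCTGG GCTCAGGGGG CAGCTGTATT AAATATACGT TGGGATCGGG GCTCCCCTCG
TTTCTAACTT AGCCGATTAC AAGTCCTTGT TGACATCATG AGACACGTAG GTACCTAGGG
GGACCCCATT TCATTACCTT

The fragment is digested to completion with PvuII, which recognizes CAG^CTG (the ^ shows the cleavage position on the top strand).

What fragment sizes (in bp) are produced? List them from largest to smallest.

PvuII sites (CAGCTG) start at positions 64, 81.
PvuII cuts after base 3 of each site, so after positions 66, 83.
Linear molecule, 2 cuts → 3 fragments:
  1–66 → 66 bp
  67–83 → 17 bp
  84–200 → 117 bp
Sorted largest to smallest: 117, 66, 17 bp.

117, 66, 17 bp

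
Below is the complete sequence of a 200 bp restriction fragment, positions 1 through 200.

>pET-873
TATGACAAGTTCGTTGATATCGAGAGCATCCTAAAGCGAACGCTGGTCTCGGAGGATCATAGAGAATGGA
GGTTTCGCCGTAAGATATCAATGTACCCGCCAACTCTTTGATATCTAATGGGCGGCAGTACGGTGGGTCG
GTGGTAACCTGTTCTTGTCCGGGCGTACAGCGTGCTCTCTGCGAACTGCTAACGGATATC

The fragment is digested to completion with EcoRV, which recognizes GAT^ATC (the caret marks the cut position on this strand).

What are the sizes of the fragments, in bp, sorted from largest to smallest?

85, 68, 26, 18, 3 bp

EcoRV sites (GATATC) start at positions 16, 84, 110, 195.
EcoRV cuts after base 3 of each site, so after positions 18, 86, 112, 197.
Linear molecule, 4 cuts → 5 fragments:
  1–18 → 18 bp
  19–86 → 68 bp
  87–112 → 26 bp
  113–197 → 85 bp
  198–200 → 3 bp
Sorted largest to smallest: 85, 68, 26, 18, 3 bp.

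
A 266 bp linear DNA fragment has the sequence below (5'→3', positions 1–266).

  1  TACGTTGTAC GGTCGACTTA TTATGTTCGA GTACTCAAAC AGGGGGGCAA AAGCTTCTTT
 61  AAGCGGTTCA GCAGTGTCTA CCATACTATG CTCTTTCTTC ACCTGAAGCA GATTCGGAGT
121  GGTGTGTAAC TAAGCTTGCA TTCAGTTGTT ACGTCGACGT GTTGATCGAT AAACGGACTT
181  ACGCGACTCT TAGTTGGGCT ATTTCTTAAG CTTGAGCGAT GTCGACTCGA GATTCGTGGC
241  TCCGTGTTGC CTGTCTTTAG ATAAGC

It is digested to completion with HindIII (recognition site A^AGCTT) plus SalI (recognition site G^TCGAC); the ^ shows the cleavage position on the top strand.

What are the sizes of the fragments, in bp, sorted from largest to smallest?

HindIII sites (AAGCTT) start at positions 51, 132, 208.
HindIII cuts after the first base of each site, so after positions 51, 132, 208.
SalI sites (GTCGAC) start at positions 12, 153, 221.
SalI cuts after the first base of each site, so after positions 12, 153, 221.
Combined cut positions: 12, 51, 132, 153, 208, 221.
Linear molecule, 6 cuts → 7 fragments:
  1–12 → 12 bp
  13–51 → 39 bp
  52–132 → 81 bp
  133–153 → 21 bp
  154–208 → 55 bp
  209–221 → 13 bp
  222–266 → 45 bp
Sorted largest to smallest: 81, 55, 45, 39, 21, 13, 12 bp.

81, 55, 45, 39, 21, 13, 12 bp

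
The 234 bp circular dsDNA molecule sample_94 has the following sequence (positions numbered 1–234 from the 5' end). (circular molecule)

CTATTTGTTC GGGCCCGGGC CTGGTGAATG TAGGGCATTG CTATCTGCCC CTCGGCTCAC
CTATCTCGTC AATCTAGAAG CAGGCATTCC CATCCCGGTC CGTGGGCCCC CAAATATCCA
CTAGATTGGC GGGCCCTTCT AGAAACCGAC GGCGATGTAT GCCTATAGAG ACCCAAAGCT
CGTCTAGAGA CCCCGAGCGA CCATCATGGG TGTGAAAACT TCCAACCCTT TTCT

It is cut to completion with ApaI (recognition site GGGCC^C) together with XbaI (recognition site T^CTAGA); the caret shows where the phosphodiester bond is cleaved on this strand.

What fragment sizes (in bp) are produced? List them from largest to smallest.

66, 58, 45, 35, 27, 3 bp

ApaI sites (GGGCCC) start at positions 11, 104, 131.
ApaI cuts after base 5 of each site (before the last base), so after positions 15, 108, 135.
XbaI sites (TCTAGA) start at positions 73, 138, 183.
XbaI cuts after the first base of each site, so after positions 73, 138, 183.
Combined cut positions: 15, 73, 108, 135, 138, 183.
Circular molecule, 6 cuts → 6 fragments:
  16–73 → 58 bp
  74–108 → 35 bp
  109–135 → 27 bp
  136–138 → 3 bp
  139–183 → 45 bp
  184–234 then 1–15 → 51 + 15 = 66 bp
Sorted largest to smallest: 66, 58, 45, 35, 27, 3 bp.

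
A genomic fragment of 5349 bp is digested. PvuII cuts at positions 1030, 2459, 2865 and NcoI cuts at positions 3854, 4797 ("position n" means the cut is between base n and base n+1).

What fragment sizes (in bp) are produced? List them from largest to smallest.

1429, 1030, 989, 943, 552, 406 bp

Combined cut positions (sorted): 1030, 2459, 2865, 3854, 4797.
Linear molecule, 5 cuts → 6 fragments:
  1030 − 0 = 1030 bp
  2459 − 1030 = 1429 bp
  2865 − 2459 = 406 bp
  3854 − 2865 = 989 bp
  4797 − 3854 = 943 bp
  5349 − 4797 = 552 bp
Sorted largest to smallest: 1429, 1030, 989, 943, 552, 406 bp.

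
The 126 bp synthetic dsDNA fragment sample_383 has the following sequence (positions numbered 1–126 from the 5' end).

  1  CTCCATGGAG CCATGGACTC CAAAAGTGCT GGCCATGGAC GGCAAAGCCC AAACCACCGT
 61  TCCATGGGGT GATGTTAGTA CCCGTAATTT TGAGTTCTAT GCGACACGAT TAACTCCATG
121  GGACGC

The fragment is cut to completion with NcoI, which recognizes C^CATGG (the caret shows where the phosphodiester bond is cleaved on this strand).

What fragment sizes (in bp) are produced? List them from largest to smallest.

54, 29, 22, 10, 8, 3 bp

NcoI sites (CCATGG) start at positions 3, 11, 33, 62, 116.
NcoI cuts after the first base of each site, so after positions 3, 11, 33, 62, 116.
Linear molecule, 5 cuts → 6 fragments:
  1–3 → 3 bp
  4–11 → 8 bp
  12–33 → 22 bp
  34–62 → 29 bp
  63–116 → 54 bp
  117–126 → 10 bp
Sorted largest to smallest: 54, 29, 22, 10, 8, 3 bp.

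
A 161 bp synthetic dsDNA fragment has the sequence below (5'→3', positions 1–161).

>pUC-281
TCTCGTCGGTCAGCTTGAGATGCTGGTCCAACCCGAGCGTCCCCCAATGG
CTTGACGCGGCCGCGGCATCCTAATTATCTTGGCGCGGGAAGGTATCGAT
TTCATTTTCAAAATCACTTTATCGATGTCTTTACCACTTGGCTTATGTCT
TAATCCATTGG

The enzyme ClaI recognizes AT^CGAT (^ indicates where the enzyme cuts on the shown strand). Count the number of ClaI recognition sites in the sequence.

ATCGAT occurs starting at positions 95, 121.
ClaI cuts at 2 sites.

2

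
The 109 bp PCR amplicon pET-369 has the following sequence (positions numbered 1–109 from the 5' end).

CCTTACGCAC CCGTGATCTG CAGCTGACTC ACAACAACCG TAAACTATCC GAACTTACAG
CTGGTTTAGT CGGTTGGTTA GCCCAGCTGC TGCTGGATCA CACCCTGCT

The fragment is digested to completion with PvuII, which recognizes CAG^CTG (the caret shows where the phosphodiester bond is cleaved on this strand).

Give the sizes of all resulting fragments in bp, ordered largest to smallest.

PvuII sites (CAGCTG) start at positions 21, 58, 84.
PvuII cuts after base 3 of each site, so after positions 23, 60, 86.
Linear molecule, 3 cuts → 4 fragments:
  1–23 → 23 bp
  24–60 → 37 bp
  61–86 → 26 bp
  87–109 → 23 bp
Sorted largest to smallest: 37, 26, 23, 23 bp.

37, 26, 23, 23 bp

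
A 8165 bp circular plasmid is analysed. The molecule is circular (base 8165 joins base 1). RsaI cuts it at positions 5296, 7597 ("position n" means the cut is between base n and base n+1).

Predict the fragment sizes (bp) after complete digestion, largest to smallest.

Circular molecule, 2 cuts → 2 fragments:
  7597 − 5296 = 2301 bp
  wrap: 8165 − 7597 + 5296 = 5864 bp
Sorted largest to smallest: 5864, 2301 bp.

5864, 2301 bp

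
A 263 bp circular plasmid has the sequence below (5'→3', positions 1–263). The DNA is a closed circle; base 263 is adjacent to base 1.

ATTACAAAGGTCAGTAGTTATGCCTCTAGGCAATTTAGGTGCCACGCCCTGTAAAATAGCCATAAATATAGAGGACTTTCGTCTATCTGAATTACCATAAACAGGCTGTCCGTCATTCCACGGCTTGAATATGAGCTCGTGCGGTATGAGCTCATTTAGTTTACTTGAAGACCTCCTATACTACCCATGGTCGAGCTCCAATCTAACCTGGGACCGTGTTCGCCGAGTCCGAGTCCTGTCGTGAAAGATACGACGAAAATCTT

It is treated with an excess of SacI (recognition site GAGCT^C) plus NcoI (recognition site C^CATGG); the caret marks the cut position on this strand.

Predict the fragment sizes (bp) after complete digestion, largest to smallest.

SacI sites (GAGCTC) start at positions 133, 148, 193.
SacI cuts after base 5 of each site (before the last base), so after positions 137, 152, 197.
The NcoI site (CCATGG) starts at position 185.
NcoI cuts after the first base of each site, so after position 185.
Combined cut positions: 137, 152, 185, 197.
Circular molecule, 4 cuts → 4 fragments:
  138–152 → 15 bp
  153–185 → 33 bp
  186–197 → 12 bp
  198–263 then 1–137 → 66 + 137 = 203 bp
Sorted largest to smallest: 203, 33, 15, 12 bp.

203, 33, 15, 12 bp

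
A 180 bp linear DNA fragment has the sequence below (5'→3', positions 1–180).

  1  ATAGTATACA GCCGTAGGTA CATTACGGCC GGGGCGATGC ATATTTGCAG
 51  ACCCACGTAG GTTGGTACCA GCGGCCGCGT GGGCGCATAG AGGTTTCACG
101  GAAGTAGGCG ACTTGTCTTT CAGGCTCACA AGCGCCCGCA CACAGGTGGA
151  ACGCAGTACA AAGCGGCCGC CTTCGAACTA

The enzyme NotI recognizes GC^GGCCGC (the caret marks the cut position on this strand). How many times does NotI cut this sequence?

2

GCGGCCGC occurs starting at positions 71, 163.
NotI cuts at 2 sites.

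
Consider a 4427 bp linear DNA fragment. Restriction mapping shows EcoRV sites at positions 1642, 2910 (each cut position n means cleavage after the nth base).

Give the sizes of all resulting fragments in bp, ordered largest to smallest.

1642, 1517, 1268 bp

Linear molecule, 2 cuts → 3 fragments:
  1642 − 0 = 1642 bp
  2910 − 1642 = 1268 bp
  4427 − 2910 = 1517 bp
Sorted largest to smallest: 1642, 1517, 1268 bp.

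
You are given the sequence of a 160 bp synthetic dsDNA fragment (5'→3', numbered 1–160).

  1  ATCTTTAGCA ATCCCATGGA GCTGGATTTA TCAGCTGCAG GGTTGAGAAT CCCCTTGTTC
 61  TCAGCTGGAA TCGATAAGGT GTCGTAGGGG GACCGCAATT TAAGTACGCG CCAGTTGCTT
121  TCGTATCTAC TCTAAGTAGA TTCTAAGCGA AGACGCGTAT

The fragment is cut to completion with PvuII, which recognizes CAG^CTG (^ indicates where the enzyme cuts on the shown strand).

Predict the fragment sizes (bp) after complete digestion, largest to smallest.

96, 34, 30 bp

PvuII sites (CAGCTG) start at positions 32, 62.
PvuII cuts after base 3 of each site, so after positions 34, 64.
Linear molecule, 2 cuts → 3 fragments:
  1–34 → 34 bp
  35–64 → 30 bp
  65–160 → 96 bp
Sorted largest to smallest: 96, 34, 30 bp.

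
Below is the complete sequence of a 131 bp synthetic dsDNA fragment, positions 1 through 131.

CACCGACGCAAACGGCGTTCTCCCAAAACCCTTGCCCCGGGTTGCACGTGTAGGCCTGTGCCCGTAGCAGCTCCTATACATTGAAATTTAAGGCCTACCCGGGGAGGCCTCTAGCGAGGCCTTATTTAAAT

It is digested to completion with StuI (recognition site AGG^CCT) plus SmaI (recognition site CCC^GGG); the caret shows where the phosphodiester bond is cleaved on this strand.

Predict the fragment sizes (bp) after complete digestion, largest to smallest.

StuI sites (AGGCCT) start at positions 52, 91, 105, 117.
StuI cuts after base 3 of each site, so after positions 54, 93, 107, 119.
SmaI sites (CCCGGG) start at positions 36, 98.
SmaI cuts after base 3 of each site, so after positions 38, 100.
Combined cut positions: 38, 54, 93, 100, 107, 119.
Linear molecule, 6 cuts → 7 fragments:
  1–38 → 38 bp
  39–54 → 16 bp
  55–93 → 39 bp
  94–100 → 7 bp
  101–107 → 7 bp
  108–119 → 12 bp
  120–131 → 12 bp
Sorted largest to smallest: 39, 38, 16, 12, 12, 7, 7 bp.

39, 38, 16, 12, 12, 7, 7 bp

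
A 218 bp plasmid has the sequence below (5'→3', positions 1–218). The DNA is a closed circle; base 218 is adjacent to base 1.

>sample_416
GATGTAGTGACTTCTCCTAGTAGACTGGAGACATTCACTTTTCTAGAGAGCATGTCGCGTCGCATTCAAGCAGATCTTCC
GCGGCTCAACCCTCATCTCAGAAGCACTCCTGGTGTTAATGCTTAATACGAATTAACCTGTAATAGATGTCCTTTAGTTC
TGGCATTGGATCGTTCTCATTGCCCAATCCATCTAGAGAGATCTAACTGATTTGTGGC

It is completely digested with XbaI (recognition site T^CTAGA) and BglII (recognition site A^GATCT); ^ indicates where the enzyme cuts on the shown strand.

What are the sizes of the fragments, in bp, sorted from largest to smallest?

XbaI sites (TCTAGA) start at positions 42, 192.
XbaI cuts after the first base of each site, so after positions 42, 192.
BglII sites (AGATCT) start at positions 72, 199.
BglII cuts after the first base of each site, so after positions 72, 199.
Combined cut positions: 42, 72, 192, 199.
Circular molecule, 4 cuts → 4 fragments:
  43–72 → 30 bp
  73–192 → 120 bp
  193–199 → 7 bp
  200–218 then 1–42 → 19 + 42 = 61 bp
Sorted largest to smallest: 120, 61, 30, 7 bp.

120, 61, 30, 7 bp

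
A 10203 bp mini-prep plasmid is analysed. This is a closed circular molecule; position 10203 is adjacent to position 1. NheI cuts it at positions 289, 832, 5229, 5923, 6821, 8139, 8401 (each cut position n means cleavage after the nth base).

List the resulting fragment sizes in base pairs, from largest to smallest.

Circular molecule, 7 cuts → 7 fragments:
  832 − 289 = 543 bp
  5229 − 832 = 4397 bp
  5923 − 5229 = 694 bp
  6821 − 5923 = 898 bp
  8139 − 6821 = 1318 bp
  8401 − 8139 = 262 bp
  wrap: 10203 − 8401 + 289 = 2091 bp
Sorted largest to smallest: 4397, 2091, 1318, 898, 694, 543, 262 bp.

4397, 2091, 1318, 898, 694, 543, 262 bp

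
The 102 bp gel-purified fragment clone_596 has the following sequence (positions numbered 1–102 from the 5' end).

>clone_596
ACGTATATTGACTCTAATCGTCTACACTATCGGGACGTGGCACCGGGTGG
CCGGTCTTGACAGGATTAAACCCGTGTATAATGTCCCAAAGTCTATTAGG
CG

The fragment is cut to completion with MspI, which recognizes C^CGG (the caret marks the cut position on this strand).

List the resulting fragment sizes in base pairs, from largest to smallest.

MspI sites (CCGG) start at positions 43, 51.
MspI cuts after the first base of each site, so after positions 43, 51.
Linear molecule, 2 cuts → 3 fragments:
  1–43 → 43 bp
  44–51 → 8 bp
  52–102 → 51 bp
Sorted largest to smallest: 51, 43, 8 bp.

51, 43, 8 bp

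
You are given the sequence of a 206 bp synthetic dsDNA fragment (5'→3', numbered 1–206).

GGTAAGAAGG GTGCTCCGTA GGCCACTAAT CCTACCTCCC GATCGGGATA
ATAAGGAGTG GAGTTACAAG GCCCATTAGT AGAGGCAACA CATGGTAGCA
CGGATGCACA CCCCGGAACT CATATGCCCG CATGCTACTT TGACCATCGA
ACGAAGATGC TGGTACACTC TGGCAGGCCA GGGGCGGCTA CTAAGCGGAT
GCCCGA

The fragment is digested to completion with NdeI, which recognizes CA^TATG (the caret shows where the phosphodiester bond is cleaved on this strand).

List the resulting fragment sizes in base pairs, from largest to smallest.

The NdeI site (CATATG) starts at position 121.
NdeI cuts after base 2 of each site, so after position 122.
Linear molecule, 1 cut → 2 fragments:
  1–122 → 122 bp
  123–206 → 84 bp
Sorted largest to smallest: 122, 84 bp.

122, 84 bp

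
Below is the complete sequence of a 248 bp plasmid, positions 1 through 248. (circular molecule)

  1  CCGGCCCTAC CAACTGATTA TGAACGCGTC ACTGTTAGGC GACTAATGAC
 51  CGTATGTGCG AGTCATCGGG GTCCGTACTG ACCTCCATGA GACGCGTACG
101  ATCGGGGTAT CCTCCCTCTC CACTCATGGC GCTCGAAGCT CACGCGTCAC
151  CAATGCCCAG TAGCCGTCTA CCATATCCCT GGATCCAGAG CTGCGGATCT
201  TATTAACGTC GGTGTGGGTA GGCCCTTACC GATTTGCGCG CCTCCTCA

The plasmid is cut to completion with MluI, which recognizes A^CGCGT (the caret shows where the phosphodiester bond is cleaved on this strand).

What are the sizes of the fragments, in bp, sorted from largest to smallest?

MluI sites (ACGCGT) start at positions 24, 92, 142.
MluI cuts after the first base of each site, so after positions 24, 92, 142.
Circular molecule, 3 cuts → 3 fragments:
  25–92 → 68 bp
  93–142 → 50 bp
  143–248 then 1–24 → 106 + 24 = 130 bp
Sorted largest to smallest: 130, 68, 50 bp.

130, 68, 50 bp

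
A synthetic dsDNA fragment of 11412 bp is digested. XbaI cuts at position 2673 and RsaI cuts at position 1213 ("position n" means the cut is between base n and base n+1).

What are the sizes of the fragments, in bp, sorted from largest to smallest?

Combined cut positions (sorted): 1213, 2673.
Linear molecule, 2 cuts → 3 fragments:
  1213 − 0 = 1213 bp
  2673 − 1213 = 1460 bp
  11412 − 2673 = 8739 bp
Sorted largest to smallest: 8739, 1460, 1213 bp.

8739, 1460, 1213 bp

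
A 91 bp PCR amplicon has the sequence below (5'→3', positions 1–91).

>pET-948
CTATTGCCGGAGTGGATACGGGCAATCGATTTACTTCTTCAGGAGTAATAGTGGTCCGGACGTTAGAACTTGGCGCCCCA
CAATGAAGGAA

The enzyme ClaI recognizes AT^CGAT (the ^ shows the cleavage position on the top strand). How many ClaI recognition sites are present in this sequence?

1

ATCGAT occurs starting at position 25.
ClaI cuts at 1 site.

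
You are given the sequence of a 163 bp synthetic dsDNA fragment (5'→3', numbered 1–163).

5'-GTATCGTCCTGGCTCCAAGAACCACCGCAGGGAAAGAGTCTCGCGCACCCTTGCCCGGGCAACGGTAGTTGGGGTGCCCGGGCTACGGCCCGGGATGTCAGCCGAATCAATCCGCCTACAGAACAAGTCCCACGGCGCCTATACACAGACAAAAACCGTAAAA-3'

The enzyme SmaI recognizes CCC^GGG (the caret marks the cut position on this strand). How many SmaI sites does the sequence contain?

3

CCCGGG occurs starting at positions 54, 77, 89.
SmaI cuts at 3 sites.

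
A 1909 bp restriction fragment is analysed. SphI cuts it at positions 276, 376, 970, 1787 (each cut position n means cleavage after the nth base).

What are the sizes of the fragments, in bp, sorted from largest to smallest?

817, 594, 276, 122, 100 bp

Linear molecule, 4 cuts → 5 fragments:
  276 − 0 = 276 bp
  376 − 276 = 100 bp
  970 − 376 = 594 bp
  1787 − 970 = 817 bp
  1909 − 1787 = 122 bp
Sorted largest to smallest: 817, 594, 276, 122, 100 bp.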